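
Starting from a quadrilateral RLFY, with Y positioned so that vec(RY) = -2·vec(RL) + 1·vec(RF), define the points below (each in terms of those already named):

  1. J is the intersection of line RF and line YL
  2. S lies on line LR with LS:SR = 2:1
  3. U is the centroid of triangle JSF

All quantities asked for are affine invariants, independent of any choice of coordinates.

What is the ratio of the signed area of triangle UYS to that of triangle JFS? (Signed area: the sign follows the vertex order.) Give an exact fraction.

Choose coordinates R = (0, 0), L = (1, 0), F = (0, 1), Y = (-2, 1).
1. J is the intersection of line RF and line YL ⇒ J = (0, 1/3)
2. S lies on line LR with LS:SR = 2:1 ⇒ S = (1/3, 0)
3. U is the centroid of triangle JSF ⇒ U = (1/9, 4/9)
2·[UYS] = 22/27, 2·[JFS] = -2/9
[UYS]:[JFS] = 22/27:-2/9 = -11/3

[UYS]:[JFS] = -11/3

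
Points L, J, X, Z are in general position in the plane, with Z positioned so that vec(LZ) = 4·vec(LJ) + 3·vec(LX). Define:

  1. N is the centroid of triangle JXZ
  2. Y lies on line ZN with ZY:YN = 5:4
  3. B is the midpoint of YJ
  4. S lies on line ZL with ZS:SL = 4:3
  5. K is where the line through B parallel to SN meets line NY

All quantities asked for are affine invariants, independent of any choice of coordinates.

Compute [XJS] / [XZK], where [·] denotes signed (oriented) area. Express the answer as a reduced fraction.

[XJS]:[XZK] = -36/37

Set L = (0, 0), J = (1, 0), X = (0, 1), Z = (4, 3); any affine frame gives the same invariant.
1. N is the centroid of triangle JXZ ⇒ N = (5/3, 4/3)
2. Y lies on line ZN with ZY:YN = 5:4 ⇒ Y = (73/27, 56/27)
3. B is the midpoint of YJ ⇒ B = (50/27, 28/27)
4. S lies on line ZL with ZS:SL = 4:3 ⇒ S = (12/7, 9/7)
5. K is where the line through B parallel to SN meets line NY ⇒ K = (173/108, 139/108)
2·[XJS] = 2, 2·[XZK] = -37/18
[XJS]:[XZK] = 2:-37/18 = -36/37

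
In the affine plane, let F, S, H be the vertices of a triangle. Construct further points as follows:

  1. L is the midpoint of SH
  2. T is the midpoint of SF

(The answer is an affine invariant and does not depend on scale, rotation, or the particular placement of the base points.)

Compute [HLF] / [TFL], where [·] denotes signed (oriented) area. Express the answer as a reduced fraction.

Assign F = (0, 0), S = (1, 0), H = (0, 1) — the answer is frame-independent, so this choice is without loss of generality.
1. L is the midpoint of SH ⇒ L = (1/2, 1/2)
2. T is the midpoint of SF ⇒ T = (1/2, 0)
2·[HLF] = -1/2, 2·[TFL] = -1/4
[HLF]:[TFL] = -1/2:-1/4 = 2

[HLF]:[TFL] = 2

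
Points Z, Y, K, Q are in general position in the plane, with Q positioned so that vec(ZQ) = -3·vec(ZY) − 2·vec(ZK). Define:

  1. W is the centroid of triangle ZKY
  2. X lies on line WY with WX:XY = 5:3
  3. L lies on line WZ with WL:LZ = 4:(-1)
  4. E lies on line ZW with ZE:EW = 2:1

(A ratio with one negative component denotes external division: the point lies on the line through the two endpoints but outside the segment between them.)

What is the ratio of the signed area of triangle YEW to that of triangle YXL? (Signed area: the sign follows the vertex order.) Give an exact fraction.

[YEW]:[YXL] = -2/3

Assign Z = (0, 0), Y = (1, 0), K = (0, 1), Q = (-3, -2) — the answer is frame-independent, so this choice is without loss of generality.
1. W is the centroid of triangle ZKY ⇒ W = (1/3, 1/3)
2. X lies on line WY with WX:XY = 5:3 ⇒ X = (3/4, 1/8)
3. L lies on line WZ with WL:LZ = 4:(-1) ⇒ L = (-1/9, -1/9)
4. E lies on line ZW with ZE:EW = 2:1 ⇒ E = (2/9, 2/9)
2·[YEW] = -1/9, 2·[YXL] = 1/6
[YEW]:[YXL] = -1/9:1/6 = -2/3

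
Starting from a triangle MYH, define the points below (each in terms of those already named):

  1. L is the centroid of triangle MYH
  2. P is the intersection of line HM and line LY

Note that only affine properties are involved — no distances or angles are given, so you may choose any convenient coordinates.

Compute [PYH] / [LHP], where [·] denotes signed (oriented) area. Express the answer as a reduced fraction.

Assign M = (0, 0), Y = (1, 0), H = (0, 1) — the answer is frame-independent, so this choice is without loss of generality.
1. L is the centroid of triangle MYH ⇒ L = (1/3, 1/3)
2. P is the intersection of line HM and line LY ⇒ P = (0, 1/2)
2·[PYH] = 1/2, 2·[LHP] = 1/6
[PYH]:[LHP] = 1/2:1/6 = 3

[PYH]:[LHP] = 3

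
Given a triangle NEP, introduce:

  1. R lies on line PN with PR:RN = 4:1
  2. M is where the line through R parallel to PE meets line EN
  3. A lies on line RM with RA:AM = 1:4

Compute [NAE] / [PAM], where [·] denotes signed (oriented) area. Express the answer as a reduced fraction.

[NAE]:[PAM] = -5/4

Work in coordinates with N = (0, 0), E = (1, 0), P = (0, 1).
1. R lies on line PN with PR:RN = 4:1 ⇒ R = (0, 1/5)
2. M is where the line through R parallel to PE meets line EN ⇒ M = (1/5, 0)
3. A lies on line RM with RA:AM = 1:4 ⇒ A = (1/25, 4/25)
2·[NAE] = -4/25, 2·[PAM] = 16/125
[NAE]:[PAM] = -4/25:16/125 = -5/4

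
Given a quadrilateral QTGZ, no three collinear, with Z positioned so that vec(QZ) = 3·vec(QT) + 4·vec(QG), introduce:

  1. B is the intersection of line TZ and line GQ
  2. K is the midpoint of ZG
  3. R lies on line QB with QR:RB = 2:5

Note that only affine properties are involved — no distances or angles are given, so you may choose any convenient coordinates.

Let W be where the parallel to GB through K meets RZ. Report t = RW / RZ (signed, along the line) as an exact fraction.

Choose coordinates Q = (0, 0), T = (1, 0), G = (0, 1), Z = (3, 4).
1. B is the intersection of line TZ and line GQ ⇒ B = (0, -2)
2. K is the midpoint of ZG ⇒ K = (3/2, 5/2)
3. R lies on line QB with QR:RB = 2:5 ⇒ R = (0, -4/7)
through K parallel to GB: direction (0, -3); meets RZ at W = (3/2, 12/7)
W = R + t·(Z−R) with t = 1/2

t = 1/2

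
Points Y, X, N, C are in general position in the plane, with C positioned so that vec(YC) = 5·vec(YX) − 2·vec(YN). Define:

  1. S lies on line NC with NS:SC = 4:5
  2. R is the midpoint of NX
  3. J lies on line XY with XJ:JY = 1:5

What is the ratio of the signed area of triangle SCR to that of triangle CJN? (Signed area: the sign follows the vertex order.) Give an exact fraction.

Work in coordinates with Y = (0, 0), X = (1, 0), N = (0, 1), C = (5, -2).
1. S lies on line NC with NS:SC = 4:5 ⇒ S = (20/9, -1/3)
2. R is the midpoint of NX ⇒ R = (1/2, 1/2)
3. J lies on line XY with XJ:JY = 1:5 ⇒ J = (5/6, 0)
2·[SCR] = -5/9, 2·[CJN] = -5/2
[SCR]:[CJN] = -5/9:-5/2 = 2/9

[SCR]:[CJN] = 2/9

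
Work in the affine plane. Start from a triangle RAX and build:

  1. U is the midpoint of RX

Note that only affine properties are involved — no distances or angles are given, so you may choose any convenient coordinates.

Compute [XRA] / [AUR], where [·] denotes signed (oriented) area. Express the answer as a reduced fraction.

Assign R = (0, 0), A = (1, 0), X = (0, 1) — the answer is frame-independent, so this choice is without loss of generality.
1. U is the midpoint of RX ⇒ U = (0, 1/2)
2·[XRA] = 1, 2·[AUR] = 1/2
[XRA]:[AUR] = 1:1/2 = 2

[XRA]:[AUR] = 2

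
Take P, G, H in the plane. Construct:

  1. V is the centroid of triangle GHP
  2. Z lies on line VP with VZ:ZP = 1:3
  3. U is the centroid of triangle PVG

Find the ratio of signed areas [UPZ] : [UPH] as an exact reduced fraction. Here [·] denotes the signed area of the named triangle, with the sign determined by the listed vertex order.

Set P = (0, 0), G = (1, 0), H = (0, 1); any affine frame gives the same invariant.
1. V is the centroid of triangle GHP ⇒ V = (1/3, 1/3)
2. Z lies on line VP with VZ:ZP = 1:3 ⇒ Z = (1/4, 1/4)
3. U is the centroid of triangle PVG ⇒ U = (4/9, 1/9)
2·[UPZ] = -1/12, 2·[UPH] = -4/9
[UPZ]:[UPH] = -1/12:-4/9 = 3/16

[UPZ]:[UPH] = 3/16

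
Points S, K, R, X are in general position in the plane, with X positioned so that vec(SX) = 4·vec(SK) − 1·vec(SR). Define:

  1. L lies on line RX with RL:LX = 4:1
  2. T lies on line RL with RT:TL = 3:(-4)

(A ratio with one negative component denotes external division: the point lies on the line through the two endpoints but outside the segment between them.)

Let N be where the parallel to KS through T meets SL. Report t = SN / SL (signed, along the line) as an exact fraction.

Work in coordinates with S = (0, 0), K = (1, 0), R = (0, 1), X = (4, -1).
1. L lies on line RX with RL:LX = 4:1 ⇒ L = (16/5, -3/5)
2. T lies on line RL with RT:TL = 3:(-4) ⇒ T = (-48/5, 29/5)
through T parallel to KS: direction (-1, 0); meets SL at N = (-464/15, 29/5)
N = S + t·(L−S) with t = -29/3

t = -29/3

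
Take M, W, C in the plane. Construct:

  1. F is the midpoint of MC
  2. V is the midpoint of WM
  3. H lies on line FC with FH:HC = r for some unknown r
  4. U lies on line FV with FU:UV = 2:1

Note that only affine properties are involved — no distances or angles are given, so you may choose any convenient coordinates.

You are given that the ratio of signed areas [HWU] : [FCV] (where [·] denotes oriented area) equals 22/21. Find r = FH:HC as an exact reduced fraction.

r = 2/5

Assign M = (0, 0), W = (1, 0), C = (0, 1) — the answer is frame-independent, so this choice is without loss of generality.
1. F is the midpoint of MC ⇒ F = (0, 1/2)
2. V is the midpoint of WM ⇒ V = (1/2, 0)
3. With FH:HC = r, write λ = r/(r+1) so H = F + λ·(C−F); H is affine-linear in λ
4. U lies on line FV with FU:UV = 2:1 ⇒ U = (1/3, 1/6)
Every point depending on H is an affine combination of H and λ-independent points, so each such coordinate is linear in λ; the λ² term in each signed area is a multiple of (C−F)×(C−F) = 0, so 2·[HWU] and 2·[FCV] are each linear in λ. Evaluating at λ=0 and λ=1:
  2·[HWU] = -1/3·λ − 1/6,   2·[FCV] = -1/4
So [HWU]:[FCV] = (-1/3·λ − 1/6) / (-1/4). Setting this equal to 22/21:
  -1/3·λ − 1/6 = 22/21·(-1/4)  ⇒  λ = 2/7
Then r = λ/(1−λ) = (2/7)/(5/7) = 2/5. Check: with r = 2/5, H = (0, 9/14) and [HWU]:[FCV] = 22/21 as required.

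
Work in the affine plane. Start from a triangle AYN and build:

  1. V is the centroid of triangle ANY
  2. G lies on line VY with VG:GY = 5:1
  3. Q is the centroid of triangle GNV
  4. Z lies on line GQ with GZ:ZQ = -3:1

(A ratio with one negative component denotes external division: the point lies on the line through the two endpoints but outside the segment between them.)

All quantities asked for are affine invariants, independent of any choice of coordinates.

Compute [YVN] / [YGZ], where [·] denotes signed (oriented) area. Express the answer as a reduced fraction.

[YVN]:[YGZ] = 12

Assign A = (0, 0), Y = (1, 0), N = (0, 1) — the answer is frame-independent, so this choice is without loss of generality.
1. V is the centroid of triangle ANY ⇒ V = (1/3, 1/3)
2. G lies on line VY with VG:GY = 5:1 ⇒ G = (8/9, 1/18)
3. Q is the centroid of triangle GNV ⇒ Q = (11/27, 25/54)
4. Z lies on line GQ with GZ:ZQ = -3:1 ⇒ Z = (1/6, 2/3)
2·[YVN] = -1/3, 2·[YGZ] = -1/36
[YVN]:[YGZ] = -1/3:-1/36 = 12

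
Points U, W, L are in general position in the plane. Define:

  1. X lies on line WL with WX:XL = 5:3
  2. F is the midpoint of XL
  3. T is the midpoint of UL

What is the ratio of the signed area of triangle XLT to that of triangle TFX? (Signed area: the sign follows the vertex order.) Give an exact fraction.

Choose coordinates U = (0, 0), W = (1, 0), L = (0, 1).
1. X lies on line WL with WX:XL = 5:3 ⇒ X = (3/8, 5/8)
2. F is the midpoint of XL ⇒ F = (3/16, 13/16)
3. T is the midpoint of UL ⇒ T = (0, 1/2)
2·[XLT] = 3/16, 2·[TFX] = -3/32
[XLT]:[TFX] = 3/16:-3/32 = -2

[XLT]:[TFX] = -2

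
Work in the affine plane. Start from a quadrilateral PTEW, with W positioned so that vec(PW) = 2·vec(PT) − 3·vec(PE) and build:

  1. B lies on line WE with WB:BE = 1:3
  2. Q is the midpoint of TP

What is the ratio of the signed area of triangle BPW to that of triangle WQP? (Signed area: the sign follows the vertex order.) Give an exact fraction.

[BPW]:[WQP] = 1/3

Choose coordinates P = (0, 0), T = (1, 0), E = (0, 1), W = (2, -3).
1. B lies on line WE with WB:BE = 1:3 ⇒ B = (3/2, -2)
2. Q is the midpoint of TP ⇒ Q = (1/2, 0)
2·[BPW] = 1/2, 2·[WQP] = 3/2
[BPW]:[WQP] = 1/2:3/2 = 1/3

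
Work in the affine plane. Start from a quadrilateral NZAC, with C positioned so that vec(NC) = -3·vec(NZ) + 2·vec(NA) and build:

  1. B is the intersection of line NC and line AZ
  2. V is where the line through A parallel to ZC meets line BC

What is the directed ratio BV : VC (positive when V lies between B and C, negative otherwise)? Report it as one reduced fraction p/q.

BV:VC = -3

Set N = (0, 0), Z = (1, 0), A = (0, 1), C = (-3, 2); any affine frame gives the same invariant.
1. B is the intersection of line NC and line AZ ⇒ B = (3, -2)
2. V is where the line through A parallel to ZC meets line BC ⇒ V = (-6, 4)
V = B + t·(C−B) with t = 3/2, so BV:VC = t:(1−t) = 3/2:-1/2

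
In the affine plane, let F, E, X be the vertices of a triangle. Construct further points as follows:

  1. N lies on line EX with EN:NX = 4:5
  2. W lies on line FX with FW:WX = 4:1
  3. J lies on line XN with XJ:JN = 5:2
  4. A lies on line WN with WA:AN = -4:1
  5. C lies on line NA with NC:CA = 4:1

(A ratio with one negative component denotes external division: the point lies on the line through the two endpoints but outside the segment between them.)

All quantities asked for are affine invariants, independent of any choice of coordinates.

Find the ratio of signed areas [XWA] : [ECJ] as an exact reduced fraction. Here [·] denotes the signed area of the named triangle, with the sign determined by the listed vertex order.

[XWA]:[ECJ] = 175/38

Assign F = (0, 0), E = (1, 0), X = (0, 1) — the answer is frame-independent, so this choice is without loss of generality.
1. N lies on line EX with EN:NX = 4:5 ⇒ N = (5/9, 4/9)
2. W lies on line FX with FW:WX = 4:1 ⇒ W = (0, 4/5)
3. J lies on line XN with XJ:JN = 5:2 ⇒ J = (25/63, 38/63)
4. A lies on line WN with WA:AN = -4:1 ⇒ A = (20/27, 44/135)
5. C lies on line NA with NC:CA = 4:1 ⇒ C = (19/27, 236/675)
2·[XWA] = 4/27, 2·[ECJ] = 152/4725
[XWA]:[ECJ] = 4/27:152/4725 = 175/38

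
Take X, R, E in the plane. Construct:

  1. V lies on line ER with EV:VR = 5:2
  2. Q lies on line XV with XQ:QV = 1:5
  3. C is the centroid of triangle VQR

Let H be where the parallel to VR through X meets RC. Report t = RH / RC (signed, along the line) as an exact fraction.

Assign X = (0, 0), R = (1, 0), E = (0, 1) — the answer is frame-independent, so this choice is without loss of generality.
1. V lies on line ER with EV:VR = 5:2 ⇒ V = (5/7, 2/7)
2. Q lies on line XV with XQ:QV = 1:5 ⇒ Q = (5/42, 1/21)
3. C is the centroid of triangle VQR ⇒ C = (11/18, 1/9)
through X parallel to VR: direction (2/7, -2/7); meets RC at H = (-2/5, 2/5)
H = R + t·(C−R) with t = 18/5

t = 18/5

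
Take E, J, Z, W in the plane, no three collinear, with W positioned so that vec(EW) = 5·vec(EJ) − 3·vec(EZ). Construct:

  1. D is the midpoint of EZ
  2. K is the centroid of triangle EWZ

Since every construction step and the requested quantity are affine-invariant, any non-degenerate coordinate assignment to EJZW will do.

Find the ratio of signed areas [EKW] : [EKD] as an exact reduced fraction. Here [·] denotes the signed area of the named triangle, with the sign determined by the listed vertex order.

[EKW]:[EKD] = -2

Assign E = (0, 0), J = (1, 0), Z = (0, 1), W = (5, -3) — the answer is frame-independent, so this choice is without loss of generality.
1. D is the midpoint of EZ ⇒ D = (0, 1/2)
2. K is the centroid of triangle EWZ ⇒ K = (5/3, -2/3)
2·[EKW] = -5/3, 2·[EKD] = 5/6
[EKW]:[EKD] = -5/3:5/6 = -2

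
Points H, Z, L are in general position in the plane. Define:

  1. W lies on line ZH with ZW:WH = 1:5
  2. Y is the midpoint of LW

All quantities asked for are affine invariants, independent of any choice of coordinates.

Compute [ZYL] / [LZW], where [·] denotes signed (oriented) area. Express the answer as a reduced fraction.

[ZYL]:[LZW] = 1/2

Work in coordinates with H = (0, 0), Z = (1, 0), L = (0, 1).
1. W lies on line ZH with ZW:WH = 1:5 ⇒ W = (5/6, 0)
2. Y is the midpoint of LW ⇒ Y = (5/12, 1/2)
2·[ZYL] = -1/12, 2·[LZW] = -1/6
[ZYL]:[LZW] = -1/12:-1/6 = 1/2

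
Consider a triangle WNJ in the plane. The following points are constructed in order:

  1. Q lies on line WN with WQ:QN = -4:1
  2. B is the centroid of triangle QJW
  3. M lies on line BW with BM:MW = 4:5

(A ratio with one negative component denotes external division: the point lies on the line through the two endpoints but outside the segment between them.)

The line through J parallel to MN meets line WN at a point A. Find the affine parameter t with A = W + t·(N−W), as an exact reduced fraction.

t = 61/15

Assign W = (0, 0), N = (1, 0), J = (0, 1) — the answer is frame-independent, so this choice is without loss of generality.
1. Q lies on line WN with WQ:QN = -4:1 ⇒ Q = (4/3, 0)
2. B is the centroid of triangle QJW ⇒ B = (4/9, 1/3)
3. M lies on line BW with BM:MW = 4:5 ⇒ M = (20/81, 5/27)
through J parallel to MN: direction (61/81, -5/27); meets WN at A = (61/15, 0)
A = W + t·(N−W) with t = 61/15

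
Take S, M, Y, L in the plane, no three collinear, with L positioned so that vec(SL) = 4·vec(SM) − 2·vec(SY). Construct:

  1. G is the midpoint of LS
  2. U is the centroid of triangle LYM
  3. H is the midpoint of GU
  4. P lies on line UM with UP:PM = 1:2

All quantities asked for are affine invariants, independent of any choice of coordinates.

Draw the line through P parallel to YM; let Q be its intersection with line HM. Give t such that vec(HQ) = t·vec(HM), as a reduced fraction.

Choose coordinates S = (0, 0), M = (1, 0), Y = (0, 1), L = (4, -2).
1. G is the midpoint of LS ⇒ G = (2, -1)
2. U is the centroid of triangle LYM ⇒ U = (5/3, -1/3)
3. H is the midpoint of GU ⇒ H = (11/6, -2/3)
4. P lies on line UM with UP:PM = 1:2 ⇒ P = (13/9, -2/9)
through P parallel to YM: direction (1, -1); meets HM at Q = (19/9, -8/9)
Q = H + t·(M−H) with t = -1/3

t = -1/3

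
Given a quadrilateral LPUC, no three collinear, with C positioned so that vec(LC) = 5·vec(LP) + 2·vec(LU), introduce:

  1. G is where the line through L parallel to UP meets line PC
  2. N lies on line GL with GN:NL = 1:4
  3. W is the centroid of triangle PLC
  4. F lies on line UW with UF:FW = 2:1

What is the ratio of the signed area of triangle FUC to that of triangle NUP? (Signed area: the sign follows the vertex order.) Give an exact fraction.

[FUC]:[NUP] = 22/9

Work in coordinates with L = (0, 0), P = (1, 0), U = (0, 1), C = (5, 2).
1. G is where the line through L parallel to UP meets line PC ⇒ G = (1/3, -1/3)
2. N lies on line GL with GN:NL = 1:4 ⇒ N = (4/15, -4/15)
3. W is the centroid of triangle PLC ⇒ W = (2, 2/3)
4. F lies on line UW with UF:FW = 2:1 ⇒ F = (4/3, 7/9)
2·[FUC] = -22/9, 2·[NUP] = -1
[FUC]:[NUP] = -22/9:-1 = 22/9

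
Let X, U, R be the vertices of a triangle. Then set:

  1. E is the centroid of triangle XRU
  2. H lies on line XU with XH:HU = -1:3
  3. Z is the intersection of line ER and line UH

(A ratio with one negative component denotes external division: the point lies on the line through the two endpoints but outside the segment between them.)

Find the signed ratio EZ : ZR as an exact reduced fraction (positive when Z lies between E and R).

Choose coordinates X = (0, 0), U = (1, 0), R = (0, 1).
1. E is the centroid of triangle XRU ⇒ E = (1/3, 1/3)
2. H lies on line XU with XH:HU = -1:3 ⇒ H = (-1/2, 0)
3. Z is the intersection of line ER and line UH ⇒ Z = (1/2, 0)
Z = E + t·(R−E) with t = -1/2, so EZ:ZR = t:(1−t) = -1/2:3/2

EZ:ZR = -1/3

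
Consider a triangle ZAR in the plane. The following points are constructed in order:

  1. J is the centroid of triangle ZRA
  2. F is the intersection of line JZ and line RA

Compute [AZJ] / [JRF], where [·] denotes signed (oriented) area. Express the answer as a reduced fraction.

Set Z = (0, 0), A = (1, 0), R = (0, 1); any affine frame gives the same invariant.
1. J is the centroid of triangle ZRA ⇒ J = (1/3, 1/3)
2. F is the intersection of line JZ and line RA ⇒ F = (1/2, 1/2)
2·[AZJ] = -1/3, 2·[JRF] = -1/6
[AZJ]:[JRF] = -1/3:-1/6 = 2

[AZJ]:[JRF] = 2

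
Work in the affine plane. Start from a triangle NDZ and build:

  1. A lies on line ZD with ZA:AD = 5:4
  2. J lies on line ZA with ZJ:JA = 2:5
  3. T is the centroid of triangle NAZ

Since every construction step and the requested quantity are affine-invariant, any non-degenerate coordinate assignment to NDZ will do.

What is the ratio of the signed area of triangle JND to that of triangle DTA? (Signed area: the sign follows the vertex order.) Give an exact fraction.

[JND]:[DTA] = -159/28

Set N = (0, 0), D = (1, 0), Z = (0, 1); any affine frame gives the same invariant.
1. A lies on line ZD with ZA:AD = 5:4 ⇒ A = (5/9, 4/9)
2. J lies on line ZA with ZJ:JA = 2:5 ⇒ J = (10/63, 53/63)
3. T is the centroid of triangle NAZ ⇒ T = (5/27, 13/27)
2·[JND] = 53/63, 2·[DTA] = -4/27
[JND]:[DTA] = 53/63:-4/27 = -159/28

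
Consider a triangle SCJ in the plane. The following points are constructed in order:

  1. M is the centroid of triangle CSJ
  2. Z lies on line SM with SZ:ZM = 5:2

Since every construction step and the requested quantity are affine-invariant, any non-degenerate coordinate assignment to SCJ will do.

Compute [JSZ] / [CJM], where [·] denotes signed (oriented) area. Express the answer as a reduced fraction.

[JSZ]:[CJM] = 5/7

Choose coordinates S = (0, 0), C = (1, 0), J = (0, 1).
1. M is the centroid of triangle CSJ ⇒ M = (1/3, 1/3)
2. Z lies on line SM with SZ:ZM = 5:2 ⇒ Z = (5/21, 5/21)
2·[JSZ] = 5/21, 2·[CJM] = 1/3
[JSZ]:[CJM] = 5/21:1/3 = 5/7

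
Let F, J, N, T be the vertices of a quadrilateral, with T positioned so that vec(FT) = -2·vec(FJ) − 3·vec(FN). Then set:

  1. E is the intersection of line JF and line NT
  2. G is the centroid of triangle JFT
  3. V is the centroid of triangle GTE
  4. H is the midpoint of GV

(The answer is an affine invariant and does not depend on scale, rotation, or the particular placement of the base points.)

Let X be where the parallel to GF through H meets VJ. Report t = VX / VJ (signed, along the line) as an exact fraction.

Set F = (0, 0), J = (1, 0), N = (0, 1), T = (-2, -3); any affine frame gives the same invariant.
1. E is the intersection of line JF and line NT ⇒ E = (-1/2, 0)
2. G is the centroid of triangle JFT ⇒ G = (-1/3, -1)
3. V is the centroid of triangle GTE ⇒ V = (-17/18, -4/3)
4. H is the midpoint of GV ⇒ H = (-23/36, -7/6)
through H parallel to GF: direction (1/3, 1); meets VJ at X = (-67/108, -10/9)
X = V + t·(J−V) with t = 1/6

t = 1/6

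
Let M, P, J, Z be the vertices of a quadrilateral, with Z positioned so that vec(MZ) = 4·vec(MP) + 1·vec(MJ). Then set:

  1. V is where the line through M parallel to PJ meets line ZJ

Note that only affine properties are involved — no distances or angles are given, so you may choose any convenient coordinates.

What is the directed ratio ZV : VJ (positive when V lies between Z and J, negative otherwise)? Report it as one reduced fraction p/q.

Choose coordinates M = (0, 0), P = (1, 0), J = (0, 1), Z = (4, 1).
1. V is where the line through M parallel to PJ meets line ZJ ⇒ V = (-1, 1)
V = Z + t·(J−Z) with t = 5/4, so ZV:VJ = t:(1−t) = 5/4:-1/4

ZV:VJ = -5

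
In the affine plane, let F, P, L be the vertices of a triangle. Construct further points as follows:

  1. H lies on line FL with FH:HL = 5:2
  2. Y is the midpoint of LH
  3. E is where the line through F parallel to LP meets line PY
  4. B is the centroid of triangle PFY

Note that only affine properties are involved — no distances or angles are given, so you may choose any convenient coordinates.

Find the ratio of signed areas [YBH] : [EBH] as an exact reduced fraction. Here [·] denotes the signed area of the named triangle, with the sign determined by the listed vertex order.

Assign F = (0, 0), P = (1, 0), L = (0, 1) — the answer is frame-independent, so this choice is without loss of generality.
1. H lies on line FL with FH:HL = 5:2 ⇒ H = (0, 5/7)
2. Y is the midpoint of LH ⇒ Y = (0, 6/7)
3. E is where the line through F parallel to LP meets line PY ⇒ E = (-6, 6)
4. B is the centroid of triangle PFY ⇒ B = (1/3, 2/7)
2·[YBH] = -1/21, 2·[EBH] = 17/21
[YBH]:[EBH] = -1/21:17/21 = -1/17

[YBH]:[EBH] = -1/17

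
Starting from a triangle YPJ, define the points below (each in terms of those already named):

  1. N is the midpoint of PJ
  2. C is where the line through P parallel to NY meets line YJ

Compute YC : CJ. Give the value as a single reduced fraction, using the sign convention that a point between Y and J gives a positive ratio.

Work in coordinates with Y = (0, 0), P = (1, 0), J = (0, 1).
1. N is the midpoint of PJ ⇒ N = (1/2, 1/2)
2. C is where the line through P parallel to NY meets line YJ ⇒ C = (0, -1)
C = Y + t·(J−Y) with t = -1, so YC:CJ = t:(1−t) = -1:2

YC:CJ = -1/2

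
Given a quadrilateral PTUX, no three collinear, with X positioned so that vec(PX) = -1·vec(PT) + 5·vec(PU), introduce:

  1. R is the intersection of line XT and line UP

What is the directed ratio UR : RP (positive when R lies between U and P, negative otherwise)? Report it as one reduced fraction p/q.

UR:RP = -3/5

Work in coordinates with P = (0, 0), T = (1, 0), U = (0, 1), X = (-1, 5).
1. R is the intersection of line XT and line UP ⇒ R = (0, 5/2)
R = U + t·(P−U) with t = -3/2, so UR:RP = t:(1−t) = -3/2:5/2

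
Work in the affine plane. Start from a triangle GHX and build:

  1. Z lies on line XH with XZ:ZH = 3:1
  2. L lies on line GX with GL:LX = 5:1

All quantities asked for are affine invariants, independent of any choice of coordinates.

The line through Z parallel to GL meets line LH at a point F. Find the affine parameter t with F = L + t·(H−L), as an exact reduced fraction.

Choose coordinates G = (0, 0), H = (1, 0), X = (0, 1).
1. Z lies on line XH with XZ:ZH = 3:1 ⇒ Z = (3/4, 1/4)
2. L lies on line GX with GL:LX = 5:1 ⇒ L = (0, 5/6)
through Z parallel to GL: direction (0, 5/6); meets LH at F = (3/4, 5/24)
F = L + t·(H−L) with t = 3/4

t = 3/4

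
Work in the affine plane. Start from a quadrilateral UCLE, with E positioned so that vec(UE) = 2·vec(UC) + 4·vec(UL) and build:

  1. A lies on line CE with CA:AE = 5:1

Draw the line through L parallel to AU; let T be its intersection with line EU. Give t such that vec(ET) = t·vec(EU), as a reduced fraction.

t = -7/4

Set U = (0, 0), C = (1, 0), L = (0, 1), E = (2, 4); any affine frame gives the same invariant.
1. A lies on line CE with CA:AE = 5:1 ⇒ A = (11/6, 10/3)
through L parallel to AU: direction (-11/6, -10/3); meets EU at T = (11/2, 11)
T = E + t·(U−E) with t = -7/4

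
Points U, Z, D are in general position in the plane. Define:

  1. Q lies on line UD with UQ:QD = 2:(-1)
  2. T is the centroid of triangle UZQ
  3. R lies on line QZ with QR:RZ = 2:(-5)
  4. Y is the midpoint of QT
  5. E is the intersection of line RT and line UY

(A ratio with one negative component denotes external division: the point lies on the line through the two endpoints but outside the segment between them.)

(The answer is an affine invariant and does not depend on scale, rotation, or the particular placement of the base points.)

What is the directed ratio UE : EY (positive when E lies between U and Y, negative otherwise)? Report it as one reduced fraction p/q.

UE:EY = 7

Assign U = (0, 0), Z = (1, 0), D = (0, 1) — the answer is frame-independent, so this choice is without loss of generality.
1. Q lies on line UD with UQ:QD = 2:(-1) ⇒ Q = (0, 2)
2. T is the centroid of triangle UZQ ⇒ T = (1/3, 2/3)
3. R lies on line QZ with QR:RZ = 2:(-5) ⇒ R = (-2/3, 10/3)
4. Y is the midpoint of QT ⇒ Y = (1/6, 4/3)
5. E is the intersection of line RT and line UY ⇒ E = (7/48, 7/6)
E = U + t·(Y−U) with t = 7/8, so UE:EY = t:(1−t) = 7/8:1/8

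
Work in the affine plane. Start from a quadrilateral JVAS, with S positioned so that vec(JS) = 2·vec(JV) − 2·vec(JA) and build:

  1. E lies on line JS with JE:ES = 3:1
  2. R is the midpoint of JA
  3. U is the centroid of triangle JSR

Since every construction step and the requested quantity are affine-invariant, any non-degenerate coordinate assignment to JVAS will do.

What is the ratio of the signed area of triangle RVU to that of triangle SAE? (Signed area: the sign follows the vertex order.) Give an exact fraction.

Assign J = (0, 0), V = (1, 0), A = (0, 1), S = (2, -2) — the answer is frame-independent, so this choice is without loss of generality.
1. E lies on line JS with JE:ES = 3:1 ⇒ E = (3/2, -3/2)
2. R is the midpoint of JA ⇒ R = (0, 1/2)
3. U is the centroid of triangle JSR ⇒ U = (2/3, -1/2)
2·[RVU] = -2/3, 2·[SAE] = 1/2
[RVU]:[SAE] = -2/3:1/2 = -4/3

[RVU]:[SAE] = -4/3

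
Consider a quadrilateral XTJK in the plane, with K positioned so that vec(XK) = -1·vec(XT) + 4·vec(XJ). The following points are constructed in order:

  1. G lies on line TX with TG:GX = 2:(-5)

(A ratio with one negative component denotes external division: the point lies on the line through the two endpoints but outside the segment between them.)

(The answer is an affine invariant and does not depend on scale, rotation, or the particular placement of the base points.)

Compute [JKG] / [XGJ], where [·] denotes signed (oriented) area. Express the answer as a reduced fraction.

[JKG]:[XGJ] = -12/5

Assign X = (0, 0), T = (1, 0), J = (0, 1), K = (-1, 4) — the answer is frame-independent, so this choice is without loss of generality.
1. G lies on line TX with TG:GX = 2:(-5) ⇒ G = (5/3, 0)
2·[JKG] = -4, 2·[XGJ] = 5/3
[JKG]:[XGJ] = -4:5/3 = -12/5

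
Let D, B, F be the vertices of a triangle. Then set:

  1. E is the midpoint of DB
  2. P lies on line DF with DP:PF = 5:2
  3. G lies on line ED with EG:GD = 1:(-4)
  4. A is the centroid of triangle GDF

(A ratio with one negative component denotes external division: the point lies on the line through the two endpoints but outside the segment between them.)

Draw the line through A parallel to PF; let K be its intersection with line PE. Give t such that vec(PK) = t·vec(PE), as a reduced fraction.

t = 4/9

Work in coordinates with D = (0, 0), B = (1, 0), F = (0, 1).
1. E is the midpoint of DB ⇒ E = (1/2, 0)
2. P lies on line DF with DP:PF = 5:2 ⇒ P = (0, 5/7)
3. G lies on line ED with EG:GD = 1:(-4) ⇒ G = (2/3, 0)
4. A is the centroid of triangle GDF ⇒ A = (2/9, 1/3)
through A parallel to PF: direction (0, 2/7); meets PE at K = (2/9, 25/63)
K = P + t·(E−P) with t = 4/9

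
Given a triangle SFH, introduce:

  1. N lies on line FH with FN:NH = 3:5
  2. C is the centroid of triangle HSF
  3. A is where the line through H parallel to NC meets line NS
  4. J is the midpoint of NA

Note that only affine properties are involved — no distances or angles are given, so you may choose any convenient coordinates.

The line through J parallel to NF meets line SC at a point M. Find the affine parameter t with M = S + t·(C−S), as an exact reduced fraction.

t = 27/8

Choose coordinates S = (0, 0), F = (1, 0), H = (0, 1).
1. N lies on line FH with FN:NH = 3:5 ⇒ N = (5/8, 3/8)
2. C is the centroid of triangle HSF ⇒ C = (1/3, 1/3)
3. A is where the line through H parallel to NC meets line NS ⇒ A = (35/16, 21/16)
4. J is the midpoint of NA ⇒ J = (45/32, 27/32)
through J parallel to NF: direction (3/8, -3/8); meets SC at M = (9/8, 9/8)
M = S + t·(C−S) with t = 27/8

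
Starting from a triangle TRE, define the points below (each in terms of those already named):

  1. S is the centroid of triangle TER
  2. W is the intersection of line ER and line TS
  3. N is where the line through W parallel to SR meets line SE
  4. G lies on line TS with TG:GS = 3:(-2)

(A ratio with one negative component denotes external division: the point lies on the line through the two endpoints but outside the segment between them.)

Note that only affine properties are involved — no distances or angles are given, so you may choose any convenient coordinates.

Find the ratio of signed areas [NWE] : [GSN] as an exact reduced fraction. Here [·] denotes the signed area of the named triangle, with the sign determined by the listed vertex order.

Choose coordinates T = (0, 0), R = (1, 0), E = (0, 1).
1. S is the centroid of triangle TER ⇒ S = (1/3, 1/3)
2. W is the intersection of line ER and line TS ⇒ W = (1/2, 1/2)
3. N is where the line through W parallel to SR meets line SE ⇒ N = (1/6, 2/3)
4. G lies on line TS with TG:GS = 3:(-2) ⇒ G = (1, 1)
2·[NWE] = 1/12, 2·[GSN] = -1/3
[NWE]:[GSN] = 1/12:-1/3 = -1/4

[NWE]:[GSN] = -1/4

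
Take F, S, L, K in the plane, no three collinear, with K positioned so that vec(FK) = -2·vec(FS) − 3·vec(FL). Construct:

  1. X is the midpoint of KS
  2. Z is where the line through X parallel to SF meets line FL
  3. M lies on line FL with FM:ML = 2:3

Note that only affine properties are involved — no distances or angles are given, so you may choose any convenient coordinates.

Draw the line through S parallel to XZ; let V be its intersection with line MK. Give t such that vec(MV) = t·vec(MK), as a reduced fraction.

Choose coordinates F = (0, 0), S = (1, 0), L = (0, 1), K = (-2, -3).
1. X is the midpoint of KS ⇒ X = (-1/2, -3/2)
2. Z is where the line through X parallel to SF meets line FL ⇒ Z = (0, -3/2)
3. M lies on line FL with FM:ML = 2:3 ⇒ M = (0, 2/5)
through S parallel to XZ: direction (1/2, 0); meets MK at V = (-4/17, 0)
V = M + t·(K−M) with t = 2/17

t = 2/17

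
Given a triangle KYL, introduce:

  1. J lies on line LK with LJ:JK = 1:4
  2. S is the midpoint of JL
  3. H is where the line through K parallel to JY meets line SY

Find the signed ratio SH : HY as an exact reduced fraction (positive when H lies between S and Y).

SH:HY = -9/8

Choose coordinates K = (0, 0), Y = (1, 0), L = (0, 1).
1. J lies on line LK with LJ:JK = 1:4 ⇒ J = (0, 4/5)
2. S is the midpoint of JL ⇒ S = (0, 9/10)
3. H is where the line through K parallel to JY meets line SY ⇒ H = (9, -36/5)
H = S + t·(Y−S) with t = 9, so SH:HY = t:(1−t) = 9:-8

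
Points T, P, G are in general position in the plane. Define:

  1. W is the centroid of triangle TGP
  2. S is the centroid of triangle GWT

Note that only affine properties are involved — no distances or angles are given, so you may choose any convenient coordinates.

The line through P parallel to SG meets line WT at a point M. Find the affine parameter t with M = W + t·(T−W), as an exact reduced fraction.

Work in coordinates with T = (0, 0), P = (1, 0), G = (0, 1).
1. W is the centroid of triangle TGP ⇒ W = (1/3, 1/3)
2. S is the centroid of triangle GWT ⇒ S = (1/9, 4/9)
through P parallel to SG: direction (-1/9, 5/9); meets WT at M = (5/6, 5/6)
M = W + t·(T−W) with t = -3/2

t = -3/2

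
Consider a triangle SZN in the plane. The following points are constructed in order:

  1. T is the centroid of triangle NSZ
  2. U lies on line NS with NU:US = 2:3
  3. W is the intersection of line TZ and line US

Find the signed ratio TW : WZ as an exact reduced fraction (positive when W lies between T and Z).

Set S = (0, 0), Z = (1, 0), N = (0, 1); any affine frame gives the same invariant.
1. T is the centroid of triangle NSZ ⇒ T = (1/3, 1/3)
2. U lies on line NS with NU:US = 2:3 ⇒ U = (0, 3/5)
3. W is the intersection of line TZ and line US ⇒ W = (0, 1/2)
W = T + t·(Z−T) with t = -1/2, so TW:WZ = t:(1−t) = -1/2:3/2

TW:WZ = -1/3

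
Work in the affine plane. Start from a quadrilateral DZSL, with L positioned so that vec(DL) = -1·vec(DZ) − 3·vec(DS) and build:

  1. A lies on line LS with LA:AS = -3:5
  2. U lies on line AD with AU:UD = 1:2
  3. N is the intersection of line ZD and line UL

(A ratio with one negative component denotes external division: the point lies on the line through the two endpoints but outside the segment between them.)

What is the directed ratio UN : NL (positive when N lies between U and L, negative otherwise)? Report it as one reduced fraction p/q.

UN:NL = -2

Choose coordinates D = (0, 0), Z = (1, 0), S = (0, 1), L = (-1, -3).
1. A lies on line LS with LA:AS = -3:5 ⇒ A = (-5/2, -9)
2. U lies on line AD with AU:UD = 1:2 ⇒ U = (-5/3, -6)
3. N is the intersection of line ZD and line UL ⇒ N = (-1/3, 0)
N = U + t·(L−U) with t = 2, so UN:NL = t:(1−t) = 2:-1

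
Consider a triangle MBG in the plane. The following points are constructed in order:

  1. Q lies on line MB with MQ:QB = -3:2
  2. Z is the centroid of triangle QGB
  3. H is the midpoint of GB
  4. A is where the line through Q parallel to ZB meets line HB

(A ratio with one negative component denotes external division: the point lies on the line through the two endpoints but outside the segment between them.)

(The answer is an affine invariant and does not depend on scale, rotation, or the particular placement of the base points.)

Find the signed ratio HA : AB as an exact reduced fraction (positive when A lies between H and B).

HA:AB = -3/2

Assign M = (0, 0), B = (1, 0), G = (0, 1) — the answer is frame-independent, so this choice is without loss of generality.
1. Q lies on line MB with MQ:QB = -3:2 ⇒ Q = (3, 0)
2. Z is the centroid of triangle QGB ⇒ Z = (4/3, 1/3)
3. H is the midpoint of GB ⇒ H = (1/2, 1/2)
4. A is where the line through Q parallel to ZB meets line HB ⇒ A = (2, -1)
A = H + t·(B−H) with t = 3, so HA:AB = t:(1−t) = 3:-2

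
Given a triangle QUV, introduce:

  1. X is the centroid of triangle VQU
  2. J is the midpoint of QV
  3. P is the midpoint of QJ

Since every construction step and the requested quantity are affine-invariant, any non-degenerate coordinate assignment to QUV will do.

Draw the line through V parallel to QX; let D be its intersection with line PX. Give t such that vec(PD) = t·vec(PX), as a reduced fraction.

Assign Q = (0, 0), U = (1, 0), V = (0, 1) — the answer is frame-independent, so this choice is without loss of generality.
1. X is the centroid of triangle VQU ⇒ X = (1/3, 1/3)
2. J is the midpoint of QV ⇒ J = (0, 1/2)
3. P is the midpoint of QJ ⇒ P = (0, 1/4)
through V parallel to QX: direction (1/3, 1/3); meets PX at D = (-1, 0)
D = P + t·(X−P) with t = -3

t = -3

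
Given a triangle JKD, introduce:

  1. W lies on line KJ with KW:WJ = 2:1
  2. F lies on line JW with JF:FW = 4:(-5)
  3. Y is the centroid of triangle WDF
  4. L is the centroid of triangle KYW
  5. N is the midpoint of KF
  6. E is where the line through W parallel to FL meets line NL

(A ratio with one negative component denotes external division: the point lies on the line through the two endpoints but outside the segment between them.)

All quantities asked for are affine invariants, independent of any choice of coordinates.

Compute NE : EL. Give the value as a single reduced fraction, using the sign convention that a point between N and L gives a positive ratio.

Set J = (0, 0), K = (1, 0), D = (0, 1); any affine frame gives the same invariant.
1. W lies on line KJ with KW:WJ = 2:1 ⇒ W = (1/3, 0)
2. F lies on line JW with JF:FW = 4:(-5) ⇒ F = (-4/3, 0)
3. Y is the centroid of triangle WDF ⇒ Y = (-1/3, 1/3)
4. L is the centroid of triangle KYW ⇒ L = (1/3, 1/9)
5. N is the midpoint of KF ⇒ N = (-1/6, 0)
6. E is where the line through W parallel to FL meets line NL ⇒ E = (-8/21, -1/21)
E = N + t·(L−N) with t = -3/7, so NE:EL = t:(1−t) = -3/7:10/7

NE:EL = -3/10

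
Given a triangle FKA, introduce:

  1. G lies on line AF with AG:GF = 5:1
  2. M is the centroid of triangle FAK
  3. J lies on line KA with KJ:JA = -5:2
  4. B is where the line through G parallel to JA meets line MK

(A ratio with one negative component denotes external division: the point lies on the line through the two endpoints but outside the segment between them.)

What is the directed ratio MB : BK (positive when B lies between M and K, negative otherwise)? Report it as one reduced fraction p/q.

MB:BK = -3/5

Set F = (0, 0), K = (1, 0), A = (0, 1); any affine frame gives the same invariant.
1. G lies on line AF with AG:GF = 5:1 ⇒ G = (0, 1/6)
2. M is the centroid of triangle FAK ⇒ M = (1/3, 1/3)
3. J lies on line KA with KJ:JA = -5:2 ⇒ J = (-2/3, 5/3)
4. B is where the line through G parallel to JA meets line MK ⇒ B = (-2/3, 5/6)
B = M + t·(K−M) with t = -3/2, so MB:BK = t:(1−t) = -3/2:5/2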